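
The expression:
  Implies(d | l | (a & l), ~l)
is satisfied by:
  {l: False}


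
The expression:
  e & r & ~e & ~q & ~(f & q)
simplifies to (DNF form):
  False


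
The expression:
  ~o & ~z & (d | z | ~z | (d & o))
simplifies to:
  ~o & ~z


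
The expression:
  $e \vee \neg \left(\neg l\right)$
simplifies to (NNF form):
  $e \vee l$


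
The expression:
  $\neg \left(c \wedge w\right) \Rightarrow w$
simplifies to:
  $w$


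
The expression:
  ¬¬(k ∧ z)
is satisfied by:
  {z: True, k: True}


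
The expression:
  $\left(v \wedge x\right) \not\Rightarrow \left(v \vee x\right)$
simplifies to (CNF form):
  $\text{False}$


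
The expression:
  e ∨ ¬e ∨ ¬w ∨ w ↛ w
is always true.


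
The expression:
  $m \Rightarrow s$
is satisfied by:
  {s: True, m: False}
  {m: False, s: False}
  {m: True, s: True}


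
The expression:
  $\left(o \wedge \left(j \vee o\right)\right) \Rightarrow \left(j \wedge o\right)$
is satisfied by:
  {j: True, o: False}
  {o: False, j: False}
  {o: True, j: True}


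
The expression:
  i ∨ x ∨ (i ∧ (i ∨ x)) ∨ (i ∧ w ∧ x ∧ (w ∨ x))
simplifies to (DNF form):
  i ∨ x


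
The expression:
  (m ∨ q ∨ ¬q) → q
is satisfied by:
  {q: True}


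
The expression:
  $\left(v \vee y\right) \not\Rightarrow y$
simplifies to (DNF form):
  $v \wedge \neg y$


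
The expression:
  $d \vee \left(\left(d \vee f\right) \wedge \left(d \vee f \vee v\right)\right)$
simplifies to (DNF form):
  $d \vee f$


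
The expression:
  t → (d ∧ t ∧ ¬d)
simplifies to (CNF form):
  ¬t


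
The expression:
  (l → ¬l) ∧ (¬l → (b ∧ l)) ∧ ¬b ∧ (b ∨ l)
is never true.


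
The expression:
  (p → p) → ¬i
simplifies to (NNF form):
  ¬i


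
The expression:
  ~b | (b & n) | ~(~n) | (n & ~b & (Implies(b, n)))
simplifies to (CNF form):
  n | ~b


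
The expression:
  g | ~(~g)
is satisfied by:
  {g: True}


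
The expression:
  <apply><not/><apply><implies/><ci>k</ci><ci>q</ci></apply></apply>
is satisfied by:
  {k: True, q: False}


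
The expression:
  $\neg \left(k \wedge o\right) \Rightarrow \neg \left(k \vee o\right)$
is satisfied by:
  {k: False, o: False}
  {o: True, k: True}


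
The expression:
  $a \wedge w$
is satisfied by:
  {a: True, w: True}


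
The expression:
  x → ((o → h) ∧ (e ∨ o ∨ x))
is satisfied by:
  {h: True, o: False, x: False}
  {h: False, o: False, x: False}
  {x: True, h: True, o: False}
  {x: True, h: False, o: False}
  {o: True, h: True, x: False}
  {o: True, h: False, x: False}
  {o: True, x: True, h: True}


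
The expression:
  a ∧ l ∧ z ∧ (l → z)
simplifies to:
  a ∧ l ∧ z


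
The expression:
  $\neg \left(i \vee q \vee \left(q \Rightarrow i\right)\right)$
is never true.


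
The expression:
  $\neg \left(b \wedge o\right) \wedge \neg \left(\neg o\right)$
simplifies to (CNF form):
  $o \wedge \neg b$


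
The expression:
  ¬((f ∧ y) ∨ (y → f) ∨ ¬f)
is never true.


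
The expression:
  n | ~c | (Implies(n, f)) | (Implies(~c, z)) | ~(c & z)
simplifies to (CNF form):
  True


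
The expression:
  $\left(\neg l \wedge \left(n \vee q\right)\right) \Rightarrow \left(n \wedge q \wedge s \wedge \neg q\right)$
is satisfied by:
  {l: True, n: False, q: False}
  {q: True, l: True, n: False}
  {l: True, n: True, q: False}
  {q: True, l: True, n: True}
  {q: False, n: False, l: False}


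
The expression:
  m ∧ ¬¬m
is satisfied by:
  {m: True}


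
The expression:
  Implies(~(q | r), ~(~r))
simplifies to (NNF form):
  q | r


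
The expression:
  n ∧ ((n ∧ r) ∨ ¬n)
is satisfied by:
  {r: True, n: True}


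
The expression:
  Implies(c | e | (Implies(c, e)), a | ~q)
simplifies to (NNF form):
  a | ~q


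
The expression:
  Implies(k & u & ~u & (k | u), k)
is always true.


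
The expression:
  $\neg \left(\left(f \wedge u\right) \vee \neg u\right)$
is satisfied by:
  {u: True, f: False}


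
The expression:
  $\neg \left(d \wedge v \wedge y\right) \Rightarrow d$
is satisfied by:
  {d: True}


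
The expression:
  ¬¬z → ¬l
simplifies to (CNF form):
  ¬l ∨ ¬z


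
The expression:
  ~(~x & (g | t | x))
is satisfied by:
  {x: True, g: False, t: False}
  {x: True, t: True, g: False}
  {x: True, g: True, t: False}
  {x: True, t: True, g: True}
  {t: False, g: False, x: False}


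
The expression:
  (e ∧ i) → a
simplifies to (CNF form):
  a ∨ ¬e ∨ ¬i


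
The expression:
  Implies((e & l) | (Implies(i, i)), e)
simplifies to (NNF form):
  e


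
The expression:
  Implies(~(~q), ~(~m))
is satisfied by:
  {m: True, q: False}
  {q: False, m: False}
  {q: True, m: True}


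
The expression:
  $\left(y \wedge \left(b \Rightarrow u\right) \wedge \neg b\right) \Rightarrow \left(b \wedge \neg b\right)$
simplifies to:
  $b \vee \neg y$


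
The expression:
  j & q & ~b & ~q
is never true.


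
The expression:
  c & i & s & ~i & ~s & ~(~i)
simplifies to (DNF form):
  False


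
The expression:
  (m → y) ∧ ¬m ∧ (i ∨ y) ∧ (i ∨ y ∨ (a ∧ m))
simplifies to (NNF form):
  ¬m ∧ (i ∨ y)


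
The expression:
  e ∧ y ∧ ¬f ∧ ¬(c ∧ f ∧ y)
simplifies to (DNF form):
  e ∧ y ∧ ¬f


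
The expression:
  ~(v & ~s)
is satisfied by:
  {s: True, v: False}
  {v: False, s: False}
  {v: True, s: True}


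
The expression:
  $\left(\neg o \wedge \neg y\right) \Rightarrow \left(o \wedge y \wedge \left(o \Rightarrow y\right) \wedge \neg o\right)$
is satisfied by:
  {y: True, o: True}
  {y: True, o: False}
  {o: True, y: False}


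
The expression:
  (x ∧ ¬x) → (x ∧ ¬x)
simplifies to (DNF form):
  True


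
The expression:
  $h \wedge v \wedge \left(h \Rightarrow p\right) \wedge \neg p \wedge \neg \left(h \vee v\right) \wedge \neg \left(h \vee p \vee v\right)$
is never true.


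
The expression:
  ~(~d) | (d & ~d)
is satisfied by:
  {d: True}


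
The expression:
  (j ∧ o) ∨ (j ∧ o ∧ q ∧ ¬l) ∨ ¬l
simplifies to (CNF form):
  (j ∨ ¬l) ∧ (o ∨ ¬l)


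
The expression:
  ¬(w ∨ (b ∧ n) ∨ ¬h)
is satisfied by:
  {h: True, n: False, b: False, w: False}
  {h: True, b: True, n: False, w: False}
  {h: True, n: True, b: False, w: False}


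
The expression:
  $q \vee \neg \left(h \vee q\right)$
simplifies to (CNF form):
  $q \vee \neg h$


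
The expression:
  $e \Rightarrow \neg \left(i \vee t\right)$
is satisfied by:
  {i: False, e: False, t: False}
  {t: True, i: False, e: False}
  {i: True, t: False, e: False}
  {t: True, i: True, e: False}
  {e: True, t: False, i: False}


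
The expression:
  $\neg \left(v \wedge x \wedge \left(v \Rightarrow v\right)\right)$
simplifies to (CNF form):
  $\neg v \vee \neg x$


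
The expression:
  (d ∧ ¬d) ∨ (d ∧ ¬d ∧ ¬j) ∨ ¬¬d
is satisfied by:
  {d: True}


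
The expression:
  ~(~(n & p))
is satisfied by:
  {p: True, n: True}


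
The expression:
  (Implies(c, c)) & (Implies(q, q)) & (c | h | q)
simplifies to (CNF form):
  c | h | q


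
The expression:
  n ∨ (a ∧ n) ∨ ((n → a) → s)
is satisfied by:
  {n: True, s: True}
  {n: True, s: False}
  {s: True, n: False}


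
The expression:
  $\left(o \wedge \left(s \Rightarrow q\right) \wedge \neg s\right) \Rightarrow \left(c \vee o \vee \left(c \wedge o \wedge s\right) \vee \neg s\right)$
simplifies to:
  $\text{True}$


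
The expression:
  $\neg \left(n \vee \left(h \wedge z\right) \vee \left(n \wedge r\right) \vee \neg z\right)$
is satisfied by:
  {z: True, n: False, h: False}


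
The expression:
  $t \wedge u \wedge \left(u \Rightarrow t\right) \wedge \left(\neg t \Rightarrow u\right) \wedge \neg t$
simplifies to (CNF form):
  $\text{False}$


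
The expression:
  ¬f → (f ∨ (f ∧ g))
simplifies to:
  f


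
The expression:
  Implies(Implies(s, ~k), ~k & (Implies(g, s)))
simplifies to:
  s | (~g & ~k)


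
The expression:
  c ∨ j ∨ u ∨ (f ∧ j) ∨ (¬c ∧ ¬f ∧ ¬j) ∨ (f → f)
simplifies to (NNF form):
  True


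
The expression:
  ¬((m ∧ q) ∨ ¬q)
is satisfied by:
  {q: True, m: False}


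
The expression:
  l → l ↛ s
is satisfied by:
  {l: False, s: False}
  {s: True, l: False}
  {l: True, s: False}


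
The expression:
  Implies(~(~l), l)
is always true.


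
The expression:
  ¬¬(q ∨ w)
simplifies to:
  q ∨ w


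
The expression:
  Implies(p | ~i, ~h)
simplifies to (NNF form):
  ~h | (i & ~p)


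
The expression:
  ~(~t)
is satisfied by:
  {t: True}


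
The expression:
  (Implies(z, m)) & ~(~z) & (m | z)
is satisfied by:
  {z: True, m: True}


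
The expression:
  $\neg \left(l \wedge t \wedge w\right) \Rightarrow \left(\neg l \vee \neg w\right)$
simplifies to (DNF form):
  $t \vee \neg l \vee \neg w$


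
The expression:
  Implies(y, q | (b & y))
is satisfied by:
  {b: True, q: True, y: False}
  {b: True, q: False, y: False}
  {q: True, b: False, y: False}
  {b: False, q: False, y: False}
  {b: True, y: True, q: True}
  {b: True, y: True, q: False}
  {y: True, q: True, b: False}


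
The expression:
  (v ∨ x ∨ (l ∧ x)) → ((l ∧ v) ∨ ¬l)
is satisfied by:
  {v: True, l: False, x: False}
  {l: False, x: False, v: False}
  {x: True, v: True, l: False}
  {x: True, l: False, v: False}
  {v: True, l: True, x: False}
  {l: True, v: False, x: False}
  {x: True, l: True, v: True}


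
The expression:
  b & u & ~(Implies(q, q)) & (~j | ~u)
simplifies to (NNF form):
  False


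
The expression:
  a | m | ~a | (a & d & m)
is always true.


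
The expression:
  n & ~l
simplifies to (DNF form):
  n & ~l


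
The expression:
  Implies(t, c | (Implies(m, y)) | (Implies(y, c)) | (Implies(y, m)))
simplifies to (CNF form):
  True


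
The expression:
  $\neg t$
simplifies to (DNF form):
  $\neg t$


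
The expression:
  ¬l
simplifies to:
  ¬l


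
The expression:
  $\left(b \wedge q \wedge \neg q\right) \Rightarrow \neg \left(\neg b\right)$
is always true.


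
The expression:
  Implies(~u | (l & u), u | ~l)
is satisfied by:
  {u: True, l: False}
  {l: False, u: False}
  {l: True, u: True}


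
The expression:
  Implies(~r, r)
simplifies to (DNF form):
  r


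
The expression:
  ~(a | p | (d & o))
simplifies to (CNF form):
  ~a & ~p & (~d | ~o)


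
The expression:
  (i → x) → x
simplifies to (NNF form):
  i ∨ x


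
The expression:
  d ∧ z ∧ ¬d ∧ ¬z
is never true.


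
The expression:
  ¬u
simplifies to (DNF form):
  ¬u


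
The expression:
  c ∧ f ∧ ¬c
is never true.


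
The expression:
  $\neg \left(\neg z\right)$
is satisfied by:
  {z: True}


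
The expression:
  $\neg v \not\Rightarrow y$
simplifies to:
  $\neg v \wedge \neg y$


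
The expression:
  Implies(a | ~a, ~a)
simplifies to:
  ~a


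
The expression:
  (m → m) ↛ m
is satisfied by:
  {m: False}


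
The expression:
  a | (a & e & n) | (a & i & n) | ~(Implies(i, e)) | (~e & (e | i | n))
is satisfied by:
  {a: True, i: True, n: True, e: False}
  {a: True, i: True, n: False, e: False}
  {a: True, n: True, i: False, e: False}
  {a: True, n: False, i: False, e: False}
  {a: True, e: True, i: True, n: True}
  {a: True, e: True, i: True, n: False}
  {a: True, e: True, i: False, n: True}
  {a: True, e: True, i: False, n: False}
  {i: True, n: True, a: False, e: False}
  {i: True, a: False, n: False, e: False}
  {n: True, a: False, i: False, e: False}


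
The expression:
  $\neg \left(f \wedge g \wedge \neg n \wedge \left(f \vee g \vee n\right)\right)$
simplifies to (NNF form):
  $n \vee \neg f \vee \neg g$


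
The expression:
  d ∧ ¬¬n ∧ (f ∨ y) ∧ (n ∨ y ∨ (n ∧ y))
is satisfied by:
  {y: True, f: True, d: True, n: True}
  {y: True, d: True, n: True, f: False}
  {f: True, d: True, n: True, y: False}


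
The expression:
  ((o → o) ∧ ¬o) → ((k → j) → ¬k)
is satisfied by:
  {o: True, k: False, j: False}
  {k: False, j: False, o: False}
  {j: True, o: True, k: False}
  {j: True, k: False, o: False}
  {o: True, k: True, j: False}
  {k: True, o: False, j: False}
  {j: True, k: True, o: True}


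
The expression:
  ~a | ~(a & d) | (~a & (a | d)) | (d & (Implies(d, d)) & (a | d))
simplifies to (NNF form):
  True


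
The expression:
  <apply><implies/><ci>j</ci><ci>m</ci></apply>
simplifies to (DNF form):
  <apply><or/><ci>m</ci><apply><not/><ci>j</ci></apply></apply>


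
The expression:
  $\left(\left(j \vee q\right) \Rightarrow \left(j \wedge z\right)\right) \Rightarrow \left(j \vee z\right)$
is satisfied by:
  {q: True, z: True, j: True}
  {q: True, z: True, j: False}
  {q: True, j: True, z: False}
  {q: True, j: False, z: False}
  {z: True, j: True, q: False}
  {z: True, j: False, q: False}
  {j: True, z: False, q: False}


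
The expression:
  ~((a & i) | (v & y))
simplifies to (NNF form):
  (~a & ~v) | (~a & ~y) | (~i & ~v) | (~i & ~y)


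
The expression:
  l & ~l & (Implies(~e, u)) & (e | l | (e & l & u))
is never true.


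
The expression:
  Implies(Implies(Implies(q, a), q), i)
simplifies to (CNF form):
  i | ~q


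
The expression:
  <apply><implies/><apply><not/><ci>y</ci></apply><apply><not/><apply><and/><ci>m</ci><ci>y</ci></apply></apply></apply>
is always true.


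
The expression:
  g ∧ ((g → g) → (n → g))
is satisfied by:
  {g: True}


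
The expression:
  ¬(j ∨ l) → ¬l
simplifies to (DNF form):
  True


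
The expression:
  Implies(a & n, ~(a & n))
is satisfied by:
  {n: False, a: False}
  {a: True, n: False}
  {n: True, a: False}


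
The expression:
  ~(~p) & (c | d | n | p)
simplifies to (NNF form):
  p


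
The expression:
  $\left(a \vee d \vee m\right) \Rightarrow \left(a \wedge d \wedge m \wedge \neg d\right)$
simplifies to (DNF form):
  $\neg a \wedge \neg d \wedge \neg m$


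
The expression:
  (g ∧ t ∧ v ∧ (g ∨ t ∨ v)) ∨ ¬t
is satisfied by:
  {v: True, g: True, t: False}
  {v: True, g: False, t: False}
  {g: True, v: False, t: False}
  {v: False, g: False, t: False}
  {v: True, t: True, g: True}


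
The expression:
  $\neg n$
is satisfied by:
  {n: False}


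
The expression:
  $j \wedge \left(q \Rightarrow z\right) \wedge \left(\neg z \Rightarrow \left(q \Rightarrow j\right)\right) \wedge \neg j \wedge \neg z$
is never true.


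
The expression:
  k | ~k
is always true.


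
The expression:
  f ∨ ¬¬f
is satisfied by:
  {f: True}


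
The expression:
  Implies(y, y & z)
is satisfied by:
  {z: True, y: False}
  {y: False, z: False}
  {y: True, z: True}


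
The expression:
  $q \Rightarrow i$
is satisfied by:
  {i: True, q: False}
  {q: False, i: False}
  {q: True, i: True}


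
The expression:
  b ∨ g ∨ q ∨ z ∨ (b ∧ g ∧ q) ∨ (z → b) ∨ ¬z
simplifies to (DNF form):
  True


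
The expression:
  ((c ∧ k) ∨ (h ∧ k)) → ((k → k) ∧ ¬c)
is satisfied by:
  {k: False, c: False}
  {c: True, k: False}
  {k: True, c: False}


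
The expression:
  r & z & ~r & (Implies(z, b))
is never true.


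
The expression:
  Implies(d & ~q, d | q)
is always true.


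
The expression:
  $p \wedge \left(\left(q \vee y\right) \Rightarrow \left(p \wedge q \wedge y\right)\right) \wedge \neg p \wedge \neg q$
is never true.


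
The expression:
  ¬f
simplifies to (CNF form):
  ¬f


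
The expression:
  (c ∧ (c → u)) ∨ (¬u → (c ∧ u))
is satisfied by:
  {u: True}


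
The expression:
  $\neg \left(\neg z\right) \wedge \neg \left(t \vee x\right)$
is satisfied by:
  {z: True, x: False, t: False}


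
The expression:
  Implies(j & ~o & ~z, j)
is always true.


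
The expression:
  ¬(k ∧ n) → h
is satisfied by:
  {k: True, h: True, n: True}
  {k: True, h: True, n: False}
  {h: True, n: True, k: False}
  {h: True, n: False, k: False}
  {k: True, n: True, h: False}


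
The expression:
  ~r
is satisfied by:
  {r: False}


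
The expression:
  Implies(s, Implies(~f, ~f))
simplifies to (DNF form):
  True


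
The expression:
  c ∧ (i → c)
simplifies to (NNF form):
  c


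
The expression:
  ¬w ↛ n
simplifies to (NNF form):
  ¬n ∧ ¬w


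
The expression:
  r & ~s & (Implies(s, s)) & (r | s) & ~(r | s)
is never true.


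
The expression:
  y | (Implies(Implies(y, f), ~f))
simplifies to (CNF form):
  y | ~f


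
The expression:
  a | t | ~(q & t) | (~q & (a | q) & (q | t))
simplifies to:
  True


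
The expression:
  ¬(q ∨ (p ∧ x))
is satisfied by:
  {q: False, p: False, x: False}
  {x: True, q: False, p: False}
  {p: True, q: False, x: False}


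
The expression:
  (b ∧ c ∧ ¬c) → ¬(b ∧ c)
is always true.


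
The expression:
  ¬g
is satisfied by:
  {g: False}


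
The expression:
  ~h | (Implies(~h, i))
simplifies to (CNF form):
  True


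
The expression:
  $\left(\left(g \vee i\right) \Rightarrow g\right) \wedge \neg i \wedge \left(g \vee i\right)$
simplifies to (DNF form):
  $g \wedge \neg i$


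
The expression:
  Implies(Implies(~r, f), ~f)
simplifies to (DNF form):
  ~f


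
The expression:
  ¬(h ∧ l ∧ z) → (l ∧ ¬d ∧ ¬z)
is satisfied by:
  {h: True, l: True, z: False, d: False}
  {l: True, d: False, h: False, z: False}
  {z: True, h: True, l: True, d: False}
  {d: True, z: True, h: True, l: True}


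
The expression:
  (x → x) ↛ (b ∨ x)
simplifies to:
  ¬b ∧ ¬x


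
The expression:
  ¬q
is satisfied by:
  {q: False}


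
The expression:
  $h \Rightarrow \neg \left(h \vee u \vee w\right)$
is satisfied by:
  {h: False}


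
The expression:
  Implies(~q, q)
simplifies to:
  q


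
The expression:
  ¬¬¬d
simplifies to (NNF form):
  ¬d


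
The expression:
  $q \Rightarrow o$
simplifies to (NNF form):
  $o \vee \neg q$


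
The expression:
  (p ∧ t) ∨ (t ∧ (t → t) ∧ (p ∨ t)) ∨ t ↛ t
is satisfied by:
  {t: True}


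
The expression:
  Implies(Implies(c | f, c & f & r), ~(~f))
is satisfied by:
  {c: True, f: True}
  {c: True, f: False}
  {f: True, c: False}


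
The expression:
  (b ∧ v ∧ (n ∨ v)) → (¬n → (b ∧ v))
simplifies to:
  True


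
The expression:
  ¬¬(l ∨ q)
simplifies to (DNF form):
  l ∨ q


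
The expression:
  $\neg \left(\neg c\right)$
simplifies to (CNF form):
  $c$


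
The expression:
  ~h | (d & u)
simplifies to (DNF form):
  ~h | (d & u)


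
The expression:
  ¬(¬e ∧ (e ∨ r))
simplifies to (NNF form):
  e ∨ ¬r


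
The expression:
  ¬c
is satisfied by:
  {c: False}


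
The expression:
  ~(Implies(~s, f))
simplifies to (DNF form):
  ~f & ~s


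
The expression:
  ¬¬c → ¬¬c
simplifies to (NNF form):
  True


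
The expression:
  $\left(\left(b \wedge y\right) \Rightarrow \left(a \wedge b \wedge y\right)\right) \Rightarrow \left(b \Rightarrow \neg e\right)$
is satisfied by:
  {y: True, a: False, e: False, b: False}
  {y: False, a: False, e: False, b: False}
  {y: True, a: True, e: False, b: False}
  {a: True, y: False, e: False, b: False}
  {y: True, b: True, a: False, e: False}
  {b: True, y: False, a: False, e: False}
  {y: True, b: True, a: True, e: False}
  {b: True, a: True, y: False, e: False}
  {e: True, y: True, b: False, a: False}
  {e: True, b: False, a: False, y: False}
  {y: True, e: True, a: True, b: False}
  {e: True, a: True, b: False, y: False}
  {y: True, e: True, b: True, a: False}


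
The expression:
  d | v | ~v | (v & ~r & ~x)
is always true.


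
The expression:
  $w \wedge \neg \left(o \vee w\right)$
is never true.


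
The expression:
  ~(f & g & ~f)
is always true.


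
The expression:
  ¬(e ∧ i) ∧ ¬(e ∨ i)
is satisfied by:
  {i: False, e: False}


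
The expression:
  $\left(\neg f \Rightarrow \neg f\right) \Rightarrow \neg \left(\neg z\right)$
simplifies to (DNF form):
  $z$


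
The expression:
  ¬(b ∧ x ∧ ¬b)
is always true.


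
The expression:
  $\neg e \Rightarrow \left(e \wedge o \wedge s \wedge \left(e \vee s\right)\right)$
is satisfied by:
  {e: True}


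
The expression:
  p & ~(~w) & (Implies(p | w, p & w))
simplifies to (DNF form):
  p & w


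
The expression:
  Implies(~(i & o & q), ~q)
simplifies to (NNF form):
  ~q | (i & o)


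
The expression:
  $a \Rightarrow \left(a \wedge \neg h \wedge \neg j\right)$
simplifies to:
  $\left(\neg h \wedge \neg j\right) \vee \neg a$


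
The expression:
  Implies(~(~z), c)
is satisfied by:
  {c: True, z: False}
  {z: False, c: False}
  {z: True, c: True}


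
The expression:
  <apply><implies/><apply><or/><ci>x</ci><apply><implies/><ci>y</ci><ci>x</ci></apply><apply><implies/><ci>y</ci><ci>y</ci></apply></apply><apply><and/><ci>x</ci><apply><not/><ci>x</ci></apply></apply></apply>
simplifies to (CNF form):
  <false/>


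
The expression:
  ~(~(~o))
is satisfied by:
  {o: False}


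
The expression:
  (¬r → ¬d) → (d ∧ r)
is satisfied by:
  {d: True}


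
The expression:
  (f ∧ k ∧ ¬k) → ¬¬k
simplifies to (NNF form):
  True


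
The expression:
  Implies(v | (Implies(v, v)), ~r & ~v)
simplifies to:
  ~r & ~v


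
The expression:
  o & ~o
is never true.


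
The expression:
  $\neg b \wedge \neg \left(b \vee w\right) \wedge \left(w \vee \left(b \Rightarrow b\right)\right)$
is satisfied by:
  {w: False, b: False}


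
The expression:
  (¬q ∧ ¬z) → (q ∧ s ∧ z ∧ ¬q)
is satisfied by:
  {q: True, z: True}
  {q: True, z: False}
  {z: True, q: False}


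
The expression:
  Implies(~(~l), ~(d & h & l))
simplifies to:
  ~d | ~h | ~l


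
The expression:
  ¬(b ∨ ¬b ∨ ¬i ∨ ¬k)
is never true.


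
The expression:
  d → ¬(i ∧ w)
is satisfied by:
  {w: False, d: False, i: False}
  {i: True, w: False, d: False}
  {d: True, w: False, i: False}
  {i: True, d: True, w: False}
  {w: True, i: False, d: False}
  {i: True, w: True, d: False}
  {d: True, w: True, i: False}


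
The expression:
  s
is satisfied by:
  {s: True}


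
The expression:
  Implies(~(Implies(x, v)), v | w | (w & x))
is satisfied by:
  {v: True, w: True, x: False}
  {v: True, w: False, x: False}
  {w: True, v: False, x: False}
  {v: False, w: False, x: False}
  {x: True, v: True, w: True}
  {x: True, v: True, w: False}
  {x: True, w: True, v: False}


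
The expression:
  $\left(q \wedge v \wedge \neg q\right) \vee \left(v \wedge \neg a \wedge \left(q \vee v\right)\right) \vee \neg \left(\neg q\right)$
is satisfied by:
  {q: True, v: True, a: False}
  {q: True, a: False, v: False}
  {q: True, v: True, a: True}
  {q: True, a: True, v: False}
  {v: True, a: False, q: False}


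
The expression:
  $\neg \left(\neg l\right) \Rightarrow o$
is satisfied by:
  {o: True, l: False}
  {l: False, o: False}
  {l: True, o: True}


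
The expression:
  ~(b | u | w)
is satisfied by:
  {u: False, w: False, b: False}


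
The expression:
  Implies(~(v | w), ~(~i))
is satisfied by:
  {i: True, v: True, w: True}
  {i: True, v: True, w: False}
  {i: True, w: True, v: False}
  {i: True, w: False, v: False}
  {v: True, w: True, i: False}
  {v: True, w: False, i: False}
  {w: True, v: False, i: False}


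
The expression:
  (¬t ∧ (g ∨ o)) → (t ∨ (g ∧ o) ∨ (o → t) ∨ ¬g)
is always true.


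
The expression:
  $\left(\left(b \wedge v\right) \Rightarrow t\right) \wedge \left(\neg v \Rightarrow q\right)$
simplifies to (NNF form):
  $\left(q \wedge \neg v\right) \vee \left(t \wedge v\right) \vee \left(v \wedge \neg b\right)$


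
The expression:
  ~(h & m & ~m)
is always true.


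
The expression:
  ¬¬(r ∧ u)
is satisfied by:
  {r: True, u: True}


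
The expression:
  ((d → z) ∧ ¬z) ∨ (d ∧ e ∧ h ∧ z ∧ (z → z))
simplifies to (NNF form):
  (d ∨ ¬z) ∧ (e ∨ ¬z) ∧ (h ∨ ¬z) ∧ (z ∨ ¬d)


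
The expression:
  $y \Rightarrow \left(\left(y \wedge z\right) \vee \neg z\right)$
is always true.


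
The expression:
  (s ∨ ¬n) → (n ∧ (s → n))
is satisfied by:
  {n: True}


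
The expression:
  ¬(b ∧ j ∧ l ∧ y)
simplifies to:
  ¬b ∨ ¬j ∨ ¬l ∨ ¬y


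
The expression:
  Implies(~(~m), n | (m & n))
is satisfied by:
  {n: True, m: False}
  {m: False, n: False}
  {m: True, n: True}


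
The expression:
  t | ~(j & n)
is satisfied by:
  {t: True, n: False, j: False}
  {t: False, n: False, j: False}
  {j: True, t: True, n: False}
  {j: True, t: False, n: False}
  {n: True, t: True, j: False}
  {n: True, t: False, j: False}
  {n: True, j: True, t: True}


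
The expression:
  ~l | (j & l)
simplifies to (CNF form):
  j | ~l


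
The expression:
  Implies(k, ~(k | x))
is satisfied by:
  {k: False}


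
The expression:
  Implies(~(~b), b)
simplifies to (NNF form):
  True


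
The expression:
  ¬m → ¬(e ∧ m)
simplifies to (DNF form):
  True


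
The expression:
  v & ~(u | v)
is never true.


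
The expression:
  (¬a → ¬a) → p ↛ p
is never true.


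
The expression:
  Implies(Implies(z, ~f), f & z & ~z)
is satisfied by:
  {z: True, f: True}


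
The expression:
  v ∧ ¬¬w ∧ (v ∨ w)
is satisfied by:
  {w: True, v: True}


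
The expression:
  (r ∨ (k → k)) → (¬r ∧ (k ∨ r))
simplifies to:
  k ∧ ¬r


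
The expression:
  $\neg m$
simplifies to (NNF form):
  $\neg m$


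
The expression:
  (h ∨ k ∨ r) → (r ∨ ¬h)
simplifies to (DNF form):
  r ∨ ¬h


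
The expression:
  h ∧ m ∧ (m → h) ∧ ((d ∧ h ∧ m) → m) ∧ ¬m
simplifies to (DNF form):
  False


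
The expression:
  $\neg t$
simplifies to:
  $\neg t$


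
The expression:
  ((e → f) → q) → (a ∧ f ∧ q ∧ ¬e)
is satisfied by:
  {f: True, a: True, q: False, e: False}
  {f: True, a: False, q: False, e: False}
  {a: True, f: False, q: False, e: False}
  {f: False, a: False, q: False, e: False}
  {e: True, f: True, a: True, q: False}
  {e: True, f: True, a: False, q: False}
  {f: True, q: True, a: True, e: False}


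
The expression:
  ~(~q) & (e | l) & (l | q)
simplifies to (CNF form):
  q & (e | l)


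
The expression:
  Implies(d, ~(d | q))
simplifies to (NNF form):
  ~d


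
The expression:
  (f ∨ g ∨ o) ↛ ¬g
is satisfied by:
  {g: True}


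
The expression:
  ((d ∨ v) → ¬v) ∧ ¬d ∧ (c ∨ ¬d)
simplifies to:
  ¬d ∧ ¬v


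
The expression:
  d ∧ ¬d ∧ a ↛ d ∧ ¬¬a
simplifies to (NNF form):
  False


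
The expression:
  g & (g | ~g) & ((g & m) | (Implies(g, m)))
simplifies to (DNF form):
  g & m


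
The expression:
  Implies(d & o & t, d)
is always true.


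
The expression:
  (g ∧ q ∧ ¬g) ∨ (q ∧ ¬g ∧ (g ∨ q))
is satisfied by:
  {q: True, g: False}


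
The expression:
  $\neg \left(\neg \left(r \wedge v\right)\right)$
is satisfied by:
  {r: True, v: True}


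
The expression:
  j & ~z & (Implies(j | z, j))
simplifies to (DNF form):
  j & ~z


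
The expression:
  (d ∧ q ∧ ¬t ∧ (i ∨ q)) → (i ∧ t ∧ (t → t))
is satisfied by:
  {t: True, q: False, d: False}
  {q: False, d: False, t: False}
  {d: True, t: True, q: False}
  {d: True, q: False, t: False}
  {t: True, q: True, d: False}
  {q: True, t: False, d: False}
  {d: True, q: True, t: True}


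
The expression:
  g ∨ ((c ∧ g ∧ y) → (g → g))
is always true.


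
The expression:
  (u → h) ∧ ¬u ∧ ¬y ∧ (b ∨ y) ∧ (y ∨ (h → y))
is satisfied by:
  {b: True, u: False, y: False, h: False}


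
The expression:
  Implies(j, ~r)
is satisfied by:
  {r: False, j: False}
  {j: True, r: False}
  {r: True, j: False}


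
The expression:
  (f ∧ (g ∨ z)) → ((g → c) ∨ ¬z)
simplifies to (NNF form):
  c ∨ ¬f ∨ ¬g ∨ ¬z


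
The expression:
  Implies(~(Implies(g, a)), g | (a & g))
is always true.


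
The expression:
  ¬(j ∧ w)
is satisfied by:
  {w: False, j: False}
  {j: True, w: False}
  {w: True, j: False}


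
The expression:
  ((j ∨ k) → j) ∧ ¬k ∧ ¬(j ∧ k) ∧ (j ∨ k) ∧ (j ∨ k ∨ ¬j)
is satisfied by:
  {j: True, k: False}


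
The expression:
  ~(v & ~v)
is always true.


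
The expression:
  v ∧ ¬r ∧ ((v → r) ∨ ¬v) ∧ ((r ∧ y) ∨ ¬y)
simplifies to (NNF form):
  False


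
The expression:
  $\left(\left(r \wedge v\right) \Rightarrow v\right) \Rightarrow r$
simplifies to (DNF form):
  $r$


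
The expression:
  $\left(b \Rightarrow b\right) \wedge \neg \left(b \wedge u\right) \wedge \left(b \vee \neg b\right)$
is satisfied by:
  {u: False, b: False}
  {b: True, u: False}
  {u: True, b: False}


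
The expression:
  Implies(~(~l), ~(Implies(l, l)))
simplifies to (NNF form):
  ~l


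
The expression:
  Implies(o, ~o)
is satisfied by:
  {o: False}


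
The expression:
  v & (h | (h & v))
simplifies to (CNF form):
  h & v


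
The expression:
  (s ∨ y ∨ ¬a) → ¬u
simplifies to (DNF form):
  (a ∧ ¬s ∧ ¬y) ∨ ¬u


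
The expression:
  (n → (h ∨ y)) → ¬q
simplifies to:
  (n ∧ ¬h ∧ ¬y) ∨ ¬q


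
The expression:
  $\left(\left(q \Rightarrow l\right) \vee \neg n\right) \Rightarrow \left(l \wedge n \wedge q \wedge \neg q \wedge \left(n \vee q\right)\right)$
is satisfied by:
  {q: True, n: True, l: False}


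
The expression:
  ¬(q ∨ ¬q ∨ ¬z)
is never true.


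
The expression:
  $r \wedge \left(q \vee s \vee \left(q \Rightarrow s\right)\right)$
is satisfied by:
  {r: True}


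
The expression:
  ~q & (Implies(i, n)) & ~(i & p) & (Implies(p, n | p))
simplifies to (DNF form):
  (~i & ~q) | (n & ~i & ~q) | (n & ~p & ~q) | (~i & ~p & ~q)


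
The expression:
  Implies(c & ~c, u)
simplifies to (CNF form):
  True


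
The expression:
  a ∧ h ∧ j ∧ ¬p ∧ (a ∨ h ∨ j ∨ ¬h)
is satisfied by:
  {a: True, j: True, h: True, p: False}


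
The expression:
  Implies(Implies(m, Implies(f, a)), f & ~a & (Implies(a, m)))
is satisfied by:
  {f: True, a: False}


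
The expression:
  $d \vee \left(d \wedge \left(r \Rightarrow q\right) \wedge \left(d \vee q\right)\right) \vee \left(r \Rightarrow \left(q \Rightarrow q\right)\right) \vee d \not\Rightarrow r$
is always true.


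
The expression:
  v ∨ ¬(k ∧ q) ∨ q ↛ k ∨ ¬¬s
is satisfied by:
  {s: True, v: True, k: False, q: False}
  {s: True, k: False, v: False, q: False}
  {v: True, s: False, k: False, q: False}
  {s: False, k: False, v: False, q: False}
  {q: True, s: True, v: True, k: False}
  {q: True, s: True, k: False, v: False}
  {q: True, v: True, s: False, k: False}
  {q: True, s: False, k: False, v: False}
  {s: True, k: True, v: True, q: False}
  {s: True, k: True, q: False, v: False}
  {k: True, v: True, q: False, s: False}
  {k: True, q: False, v: False, s: False}
  {s: True, k: True, q: True, v: True}
  {s: True, k: True, q: True, v: False}
  {k: True, q: True, v: True, s: False}


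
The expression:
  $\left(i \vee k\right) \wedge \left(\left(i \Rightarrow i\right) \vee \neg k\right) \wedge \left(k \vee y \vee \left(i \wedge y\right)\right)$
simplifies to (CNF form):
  $\left(i \vee k\right) \wedge \left(k \vee y\right)$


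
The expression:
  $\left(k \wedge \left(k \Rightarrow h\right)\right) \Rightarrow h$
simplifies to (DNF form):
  $\text{True}$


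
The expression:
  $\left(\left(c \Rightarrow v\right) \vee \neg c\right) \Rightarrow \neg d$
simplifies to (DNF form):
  $\left(c \wedge \neg v\right) \vee \neg d$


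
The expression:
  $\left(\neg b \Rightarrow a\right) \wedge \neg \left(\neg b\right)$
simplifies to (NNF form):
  $b$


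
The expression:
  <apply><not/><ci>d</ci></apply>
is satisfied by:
  {d: False}


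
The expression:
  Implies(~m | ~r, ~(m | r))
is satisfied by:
  {m: False, r: False}
  {r: True, m: True}


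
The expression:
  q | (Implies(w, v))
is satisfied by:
  {q: True, v: True, w: False}
  {q: True, w: False, v: False}
  {v: True, w: False, q: False}
  {v: False, w: False, q: False}
  {q: True, v: True, w: True}
  {q: True, w: True, v: False}
  {v: True, w: True, q: False}


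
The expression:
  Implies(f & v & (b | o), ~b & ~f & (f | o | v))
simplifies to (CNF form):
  (~b | ~f | ~v) & (~f | ~o | ~v)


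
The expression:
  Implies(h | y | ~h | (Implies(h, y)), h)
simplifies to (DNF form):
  h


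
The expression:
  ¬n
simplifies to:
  ¬n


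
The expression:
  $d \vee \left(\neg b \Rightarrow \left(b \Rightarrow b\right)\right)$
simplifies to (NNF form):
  $\text{True}$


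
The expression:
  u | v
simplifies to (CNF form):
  u | v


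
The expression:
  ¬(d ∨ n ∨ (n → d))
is never true.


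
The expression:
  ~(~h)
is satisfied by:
  {h: True}


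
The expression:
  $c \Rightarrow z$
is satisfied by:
  {z: True, c: False}
  {c: False, z: False}
  {c: True, z: True}


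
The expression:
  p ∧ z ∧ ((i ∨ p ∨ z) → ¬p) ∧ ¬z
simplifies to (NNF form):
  False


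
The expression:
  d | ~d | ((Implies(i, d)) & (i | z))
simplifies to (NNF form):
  True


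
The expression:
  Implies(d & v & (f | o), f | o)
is always true.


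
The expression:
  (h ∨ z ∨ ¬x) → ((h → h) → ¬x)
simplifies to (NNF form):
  (¬h ∧ ¬z) ∨ ¬x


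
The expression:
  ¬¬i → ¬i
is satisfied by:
  {i: False}


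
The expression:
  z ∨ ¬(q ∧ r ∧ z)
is always true.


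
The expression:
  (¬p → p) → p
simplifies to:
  True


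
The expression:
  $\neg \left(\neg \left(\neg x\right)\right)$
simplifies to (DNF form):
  $\neg x$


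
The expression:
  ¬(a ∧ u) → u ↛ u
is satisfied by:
  {a: True, u: True}


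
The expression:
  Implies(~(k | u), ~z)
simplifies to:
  k | u | ~z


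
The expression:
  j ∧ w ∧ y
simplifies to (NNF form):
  j ∧ w ∧ y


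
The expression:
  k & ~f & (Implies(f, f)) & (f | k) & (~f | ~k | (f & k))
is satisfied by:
  {k: True, f: False}


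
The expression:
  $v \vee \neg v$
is always true.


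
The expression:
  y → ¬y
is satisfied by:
  {y: False}


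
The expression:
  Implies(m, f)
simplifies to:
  f | ~m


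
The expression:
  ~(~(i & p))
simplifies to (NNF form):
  i & p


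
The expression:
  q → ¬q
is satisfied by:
  {q: False}


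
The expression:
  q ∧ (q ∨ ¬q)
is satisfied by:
  {q: True}


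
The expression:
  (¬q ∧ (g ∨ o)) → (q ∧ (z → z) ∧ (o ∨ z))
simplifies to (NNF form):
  q ∨ (¬g ∧ ¬o)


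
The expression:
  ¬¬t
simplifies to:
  t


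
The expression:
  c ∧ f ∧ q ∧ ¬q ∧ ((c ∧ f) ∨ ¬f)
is never true.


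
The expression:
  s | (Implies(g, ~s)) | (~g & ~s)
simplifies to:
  True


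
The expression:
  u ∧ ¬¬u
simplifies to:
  u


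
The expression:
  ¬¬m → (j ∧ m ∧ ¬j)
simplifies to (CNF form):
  ¬m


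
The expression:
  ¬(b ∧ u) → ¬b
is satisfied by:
  {u: True, b: False}
  {b: False, u: False}
  {b: True, u: True}


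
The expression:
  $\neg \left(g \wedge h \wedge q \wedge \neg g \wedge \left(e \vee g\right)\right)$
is always true.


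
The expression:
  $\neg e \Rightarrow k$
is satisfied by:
  {k: True, e: True}
  {k: True, e: False}
  {e: True, k: False}


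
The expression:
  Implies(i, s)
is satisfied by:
  {s: True, i: False}
  {i: False, s: False}
  {i: True, s: True}


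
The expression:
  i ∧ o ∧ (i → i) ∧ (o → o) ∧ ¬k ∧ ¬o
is never true.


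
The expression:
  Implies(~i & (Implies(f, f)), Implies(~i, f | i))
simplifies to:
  f | i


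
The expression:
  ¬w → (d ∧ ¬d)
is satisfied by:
  {w: True}


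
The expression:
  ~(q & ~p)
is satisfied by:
  {p: True, q: False}
  {q: False, p: False}
  {q: True, p: True}


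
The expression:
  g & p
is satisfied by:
  {p: True, g: True}


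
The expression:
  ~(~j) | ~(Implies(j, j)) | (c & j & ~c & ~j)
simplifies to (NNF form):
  j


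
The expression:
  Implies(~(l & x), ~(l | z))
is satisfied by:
  {x: True, l: False, z: False}
  {l: False, z: False, x: False}
  {x: True, l: True, z: False}
  {x: True, z: True, l: True}


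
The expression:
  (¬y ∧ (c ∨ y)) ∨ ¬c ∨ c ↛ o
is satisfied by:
  {c: False, o: False, y: False}
  {y: True, c: False, o: False}
  {o: True, c: False, y: False}
  {y: True, o: True, c: False}
  {c: True, y: False, o: False}
  {y: True, c: True, o: False}
  {o: True, c: True, y: False}


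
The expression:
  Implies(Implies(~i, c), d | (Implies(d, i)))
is always true.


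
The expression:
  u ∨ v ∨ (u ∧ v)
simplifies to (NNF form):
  u ∨ v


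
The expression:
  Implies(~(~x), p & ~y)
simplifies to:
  ~x | (p & ~y)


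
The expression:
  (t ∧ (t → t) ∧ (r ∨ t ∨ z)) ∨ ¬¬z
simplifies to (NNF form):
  t ∨ z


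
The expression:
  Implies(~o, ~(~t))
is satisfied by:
  {t: True, o: True}
  {t: True, o: False}
  {o: True, t: False}


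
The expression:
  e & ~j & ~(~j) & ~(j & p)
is never true.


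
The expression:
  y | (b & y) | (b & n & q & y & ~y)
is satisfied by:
  {y: True}


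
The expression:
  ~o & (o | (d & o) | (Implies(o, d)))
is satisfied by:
  {o: False}


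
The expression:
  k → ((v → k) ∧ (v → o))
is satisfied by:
  {o: True, k: False, v: False}
  {k: False, v: False, o: False}
  {v: True, o: True, k: False}
  {v: True, k: False, o: False}
  {o: True, k: True, v: False}
  {k: True, o: False, v: False}
  {v: True, k: True, o: True}


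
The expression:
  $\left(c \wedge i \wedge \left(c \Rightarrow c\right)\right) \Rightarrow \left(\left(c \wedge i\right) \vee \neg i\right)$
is always true.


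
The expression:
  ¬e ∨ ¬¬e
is always true.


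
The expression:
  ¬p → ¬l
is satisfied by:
  {p: True, l: False}
  {l: False, p: False}
  {l: True, p: True}


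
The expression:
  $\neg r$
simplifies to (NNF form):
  $\neg r$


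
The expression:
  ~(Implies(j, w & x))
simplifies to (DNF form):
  (j & ~w) | (j & ~x)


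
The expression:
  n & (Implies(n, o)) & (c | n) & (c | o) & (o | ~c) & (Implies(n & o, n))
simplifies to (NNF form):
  n & o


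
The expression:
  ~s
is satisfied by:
  {s: False}
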